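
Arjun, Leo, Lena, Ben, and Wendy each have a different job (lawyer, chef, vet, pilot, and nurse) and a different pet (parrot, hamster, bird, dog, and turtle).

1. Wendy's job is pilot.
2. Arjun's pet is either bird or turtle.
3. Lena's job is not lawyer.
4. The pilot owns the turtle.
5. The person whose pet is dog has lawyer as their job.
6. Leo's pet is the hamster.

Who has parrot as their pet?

With clues 1–2, Arjun is impossible for the one with pet parrot.
With clues 1–4, Wendy is impossible for the one with pet parrot.
With clues 1–6, Ben and Leo are impossible for the one with pet parrot.
That leaves Lena.

Lena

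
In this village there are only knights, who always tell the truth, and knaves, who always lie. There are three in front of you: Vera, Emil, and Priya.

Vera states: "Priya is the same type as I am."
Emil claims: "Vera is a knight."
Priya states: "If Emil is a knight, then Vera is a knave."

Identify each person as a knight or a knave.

Vera: knave, Emil: knave, Priya: knight

Consider Vera. Suppose Vera is a knight.
Then no assignment of the remaining roles makes every statement match its speaker's type — contradiction.
So Vera is a knave.
With that fixed, Emil's statement is false, so Emil is a knave.
With that fixed, Priya's statement is true, so Priya is a knight.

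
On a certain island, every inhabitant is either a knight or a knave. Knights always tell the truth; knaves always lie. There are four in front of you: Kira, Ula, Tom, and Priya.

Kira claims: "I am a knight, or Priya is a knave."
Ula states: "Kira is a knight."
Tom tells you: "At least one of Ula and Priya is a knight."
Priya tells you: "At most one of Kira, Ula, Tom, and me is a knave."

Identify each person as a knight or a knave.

Consider Kira. Suppose Kira is a knave.
Then no assignment of the remaining roles makes every statement match its speaker's type — contradiction.
So Kira is a knight.
With that fixed, Ula's statement is true, so Ula is a knight.
With that fixed, Tom's statement is true, so Tom is a knight.
With that fixed, Priya's statement is true, so Priya is a knight.

Kira: knight, Ula: knight, Tom: knight, Priya: knight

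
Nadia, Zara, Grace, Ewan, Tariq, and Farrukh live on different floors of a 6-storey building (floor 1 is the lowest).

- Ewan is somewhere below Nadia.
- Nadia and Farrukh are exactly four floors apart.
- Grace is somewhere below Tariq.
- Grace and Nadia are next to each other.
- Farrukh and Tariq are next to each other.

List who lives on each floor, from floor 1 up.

From clue 1: Nadia is in {2,3,4,5,6}.
From clues 1–2: Nadia is in {2,5,6}.
From clues 1–4: Nadia is in {2,5}.
From clues 1–5: Ewan → floor 1, Nadia → floor 2, Grace → floor 3, Zara → floor 4, Tariq → floor 5, Farrukh → floor 6.

Ewan, Nadia, Grace, Zara, Tariq, Farrukh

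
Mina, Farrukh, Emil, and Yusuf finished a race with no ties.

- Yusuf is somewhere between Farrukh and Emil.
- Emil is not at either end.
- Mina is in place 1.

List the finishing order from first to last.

From clue 1: Yusuf is in {2,3}.
From clues 1–2: Mina is in {1,4}.
From clues 1–3: Mina → place 1, Emil → place 2, Yusuf → place 3, Farrukh → place 4.

Mina, Emil, Yusuf, Farrukh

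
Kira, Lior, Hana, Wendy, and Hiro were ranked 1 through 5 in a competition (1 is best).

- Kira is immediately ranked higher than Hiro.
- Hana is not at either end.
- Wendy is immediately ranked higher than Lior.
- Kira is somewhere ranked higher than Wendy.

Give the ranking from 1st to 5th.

Kira, Hiro, Hana, Wendy, Lior

From clue 1: Kira is in {1,2,3,4}.
From clues 1–2: Hana is in {2,3,4}.
From clues 1–3: Hana → rank 3.
From clues 1–4: Kira → rank 1, Hiro → rank 2, Wendy → rank 4, Lior → rank 5.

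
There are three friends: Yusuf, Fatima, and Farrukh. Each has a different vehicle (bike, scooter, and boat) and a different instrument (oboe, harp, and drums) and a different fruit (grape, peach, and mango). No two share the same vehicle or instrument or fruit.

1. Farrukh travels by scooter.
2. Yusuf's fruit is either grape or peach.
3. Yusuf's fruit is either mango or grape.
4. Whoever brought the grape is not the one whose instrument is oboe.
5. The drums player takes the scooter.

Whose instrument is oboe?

Fatima

With clues 1–4, Yusuf is impossible for the one with instrument oboe.
With clues 1–5, Farrukh is impossible for the one with instrument oboe.
That leaves Fatima.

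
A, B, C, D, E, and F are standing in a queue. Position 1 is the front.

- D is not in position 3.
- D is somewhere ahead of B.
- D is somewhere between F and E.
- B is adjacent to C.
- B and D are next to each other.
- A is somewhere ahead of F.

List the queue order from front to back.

From clue 1: D is in {1,2,4,5,6}.
From clues 1–2: D is in {1,2,4,5}.
From clues 1–3: D is in {2,4}.
From clues 1–4: D → position 2.
From clues 1–5: B → position 3, C → position 4.
From clues 1–6: E → position 1, A → position 5, F → position 6.

E, D, B, C, A, F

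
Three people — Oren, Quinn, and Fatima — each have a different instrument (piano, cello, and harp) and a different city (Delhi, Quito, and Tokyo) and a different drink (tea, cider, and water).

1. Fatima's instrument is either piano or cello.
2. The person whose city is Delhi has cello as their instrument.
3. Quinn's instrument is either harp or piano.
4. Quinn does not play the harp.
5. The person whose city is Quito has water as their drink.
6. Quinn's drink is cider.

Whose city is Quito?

Oren

With clues 1–4, Fatima is impossible for the one with city Quito.
With clues 1–6, Quinn is impossible for the one with city Quito.
That leaves Oren.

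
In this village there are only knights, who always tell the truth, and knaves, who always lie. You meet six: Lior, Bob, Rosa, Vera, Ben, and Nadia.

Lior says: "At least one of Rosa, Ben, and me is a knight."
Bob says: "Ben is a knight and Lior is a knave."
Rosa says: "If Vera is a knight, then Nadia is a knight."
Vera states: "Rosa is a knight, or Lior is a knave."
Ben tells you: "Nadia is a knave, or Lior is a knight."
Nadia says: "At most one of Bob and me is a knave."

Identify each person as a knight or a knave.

Consider Lior. Suppose Lior is a knave.
Then no assignment of the remaining roles makes every statement match its speaker's type — contradiction.
So Lior is a knight.
With that fixed, Bob's statement is false, so Bob is a knave.
With that fixed, Ben's statement is true, so Ben is a knight.
Consider Rosa. Suppose Rosa is a knave.
Then no assignment of the remaining roles makes every statement match its speaker's type — contradiction.
So Rosa is a knight.
With that fixed, Vera's statement is true, so Vera is a knight.
Consider Nadia. Suppose Nadia is a knave.
Then Rosa's statement comes out false, contradicting Rosa being a knight.
So Nadia is a knight.

Lior: knight, Bob: knave, Rosa: knight, Vera: knight, Ben: knight, Nadia: knight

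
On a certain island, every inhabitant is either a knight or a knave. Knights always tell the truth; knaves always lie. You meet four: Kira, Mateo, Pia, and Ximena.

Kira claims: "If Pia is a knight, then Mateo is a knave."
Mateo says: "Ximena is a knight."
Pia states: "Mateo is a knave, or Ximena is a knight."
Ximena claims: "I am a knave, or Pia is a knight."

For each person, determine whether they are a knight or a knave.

Consider Kira. Suppose Kira is a knight.
Then no assignment of the remaining roles makes every statement match its speaker's type — contradiction.
So Kira is a knave.
Consider Mateo. Suppose Mateo is a knave.
Then Kira's statement comes out true, contradicting Kira being a knave.
So Mateo is a knight.
Consider Pia. Suppose Pia is a knave.
Then Kira's statement comes out true, contradicting Kira being a knave.
So Pia is a knight.
With that fixed, Ximena's statement is true, so Ximena is a knight.

Kira: knave, Mateo: knight, Pia: knight, Ximena: knight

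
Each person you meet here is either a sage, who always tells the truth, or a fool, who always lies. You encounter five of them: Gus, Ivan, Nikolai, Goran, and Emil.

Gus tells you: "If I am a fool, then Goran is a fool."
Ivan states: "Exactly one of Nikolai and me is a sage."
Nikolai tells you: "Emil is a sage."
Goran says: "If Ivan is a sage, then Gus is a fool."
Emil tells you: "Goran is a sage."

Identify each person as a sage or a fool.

Gus: sage, Ivan: sage, Nikolai: fool, Goran: fool, Emil: fool

Consider Gus. Suppose Gus is a fool.
Then no assignment of the remaining roles makes every statement match its speaker's type — contradiction.
So Gus is a sage.
Consider Ivan. Suppose Ivan is a fool.
Then no assignment of the remaining roles makes every statement match its speaker's type — contradiction.
So Ivan is a sage.
With that fixed, Goran's statement is false, so Goran is a fool.
With that fixed, Emil's statement is false, so Emil is a fool.
With that fixed, Nikolai's statement is false, so Nikolai is a fool.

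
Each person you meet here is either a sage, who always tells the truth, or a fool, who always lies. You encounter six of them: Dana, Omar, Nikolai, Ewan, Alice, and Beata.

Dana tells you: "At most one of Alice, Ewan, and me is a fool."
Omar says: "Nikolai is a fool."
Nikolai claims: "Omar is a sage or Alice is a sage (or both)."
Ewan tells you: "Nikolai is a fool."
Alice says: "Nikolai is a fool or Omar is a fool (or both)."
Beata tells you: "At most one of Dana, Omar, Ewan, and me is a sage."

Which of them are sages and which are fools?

Dana: fool, Omar: fool, Nikolai: sage, Ewan: fool, Alice: sage, Beata: sage

Consider Dana. Suppose Dana is a sage.
Then no assignment of the remaining roles makes every statement match its speaker's type — contradiction.
So Dana is a fool.
Consider Omar. Suppose Omar is a sage.
Then no assignment of the remaining roles makes every statement match its speaker's type — contradiction.
So Omar is a fool.
With that fixed, Alice's statement is true, so Alice is a sage.
With that fixed, Nikolai's statement is true, so Nikolai is a sage.
With that fixed, Ewan's statement is false, so Ewan is a fool.
With that fixed, Beata's statement is true, so Beata is a sage.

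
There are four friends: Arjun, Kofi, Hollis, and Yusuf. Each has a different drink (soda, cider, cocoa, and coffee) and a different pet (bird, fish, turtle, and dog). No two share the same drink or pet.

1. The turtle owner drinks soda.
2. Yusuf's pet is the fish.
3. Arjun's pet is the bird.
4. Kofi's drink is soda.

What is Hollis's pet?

With clues 1–2, fish is impossible for Hollis's pet.
With clues 1–3, bird is impossible for Hollis's pet.
With clues 1–4, turtle is impossible for Hollis's pet.
That leaves dog.

dog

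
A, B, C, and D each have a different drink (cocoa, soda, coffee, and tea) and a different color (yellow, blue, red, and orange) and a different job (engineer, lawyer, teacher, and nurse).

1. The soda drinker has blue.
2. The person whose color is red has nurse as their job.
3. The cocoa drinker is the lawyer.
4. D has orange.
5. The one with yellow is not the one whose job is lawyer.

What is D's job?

lawyer

With clues 1–4, nurse is impossible for D's job.
With clues 1–5, engineer and teacher are impossible for D's job.
That leaves lawyer.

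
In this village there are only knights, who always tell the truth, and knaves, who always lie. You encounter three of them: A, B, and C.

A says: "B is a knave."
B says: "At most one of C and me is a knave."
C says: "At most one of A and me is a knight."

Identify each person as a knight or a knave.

A: knave, B: knight, C: knight

Consider A. Suppose A is a knight.
Then whichever role C has, C's statement has the wrong truth value — contradiction.
So A is a knave.
With that fixed, C's statement is true, so C is a knight.
With that fixed, B's statement is true, so B is a knight.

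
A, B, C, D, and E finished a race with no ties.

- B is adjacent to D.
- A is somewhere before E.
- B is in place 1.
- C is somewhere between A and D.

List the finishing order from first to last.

From clues 1–2: A is in {1,2,3,4}.
From clues 1–3: B → place 1, D → place 2.
From clues 1–4: C → place 3, A → place 4, E → place 5.

B, D, C, A, E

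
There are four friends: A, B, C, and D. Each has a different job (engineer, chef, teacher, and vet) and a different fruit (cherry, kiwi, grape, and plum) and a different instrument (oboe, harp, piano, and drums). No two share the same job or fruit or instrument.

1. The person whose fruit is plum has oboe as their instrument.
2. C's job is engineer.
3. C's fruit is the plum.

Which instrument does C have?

With clues 1–3, drums, harp, and piano are impossible for C's instrument.
That leaves oboe.

oboe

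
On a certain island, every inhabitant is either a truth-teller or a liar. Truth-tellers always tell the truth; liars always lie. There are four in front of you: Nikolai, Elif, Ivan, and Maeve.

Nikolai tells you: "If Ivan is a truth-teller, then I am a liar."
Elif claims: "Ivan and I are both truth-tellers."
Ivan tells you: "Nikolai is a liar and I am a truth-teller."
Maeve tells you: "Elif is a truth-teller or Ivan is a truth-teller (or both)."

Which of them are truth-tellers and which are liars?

Consider Nikolai. Suppose Nikolai is a liar.
Then Nikolai's own statement would have to be false, but it can't be — contradiction.
So Nikolai is a truth-teller.
With that fixed, Ivan's statement is false, so Ivan is a liar.
With that fixed, Elif's statement is false, so Elif is a liar.
With that fixed, Maeve's statement is false, so Maeve is a liar.

Nikolai: truth-teller, Elif: liar, Ivan: liar, Maeve: liar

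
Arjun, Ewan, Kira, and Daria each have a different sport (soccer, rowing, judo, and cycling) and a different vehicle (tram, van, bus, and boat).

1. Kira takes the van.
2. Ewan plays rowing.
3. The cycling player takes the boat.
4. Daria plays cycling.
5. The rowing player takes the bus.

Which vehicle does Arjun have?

tram

Clue 1 rules out van for Arjun's vehicle.
With clues 1–4, boat is impossible for Arjun's vehicle.
With clues 1–5, bus is impossible for Arjun's vehicle.
That leaves tram.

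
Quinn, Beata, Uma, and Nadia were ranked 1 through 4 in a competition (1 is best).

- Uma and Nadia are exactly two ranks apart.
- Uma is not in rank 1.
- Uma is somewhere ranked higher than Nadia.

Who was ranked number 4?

Nadia

With clues 1–3, Beata, Quinn, and Uma are ruled out for rank 4.
So rank 4 is Nadia.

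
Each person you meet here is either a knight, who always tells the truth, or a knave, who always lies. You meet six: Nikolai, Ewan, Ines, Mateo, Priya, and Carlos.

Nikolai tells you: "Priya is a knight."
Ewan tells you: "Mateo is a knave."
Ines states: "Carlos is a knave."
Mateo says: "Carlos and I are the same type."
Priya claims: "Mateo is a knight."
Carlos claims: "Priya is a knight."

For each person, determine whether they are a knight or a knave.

Nikolai: knight, Ewan: knave, Ines: knave, Mateo: knight, Priya: knight, Carlos: knight

Consider Nikolai. Suppose Nikolai is a knave.
Then no assignment of the remaining roles makes every statement match its speaker's type — contradiction.
So Nikolai is a knight.
Consider Ewan. Suppose Ewan is a knight.
Then no assignment of the remaining roles makes every statement match its speaker's type — contradiction.
So Ewan is a knave.
Consider Ines. Suppose Ines is a knight.
Then no assignment of the remaining roles makes every statement match its speaker's type — contradiction.
So Ines is a knave.
Consider Mateo. Suppose Mateo is a knave.
Then Ewan's statement comes out true, contradicting Ewan being a knave.
So Mateo is a knight.
With that fixed, Priya's statement is true, so Priya is a knight.
With that fixed, Carlos's statement is true, so Carlos is a knight.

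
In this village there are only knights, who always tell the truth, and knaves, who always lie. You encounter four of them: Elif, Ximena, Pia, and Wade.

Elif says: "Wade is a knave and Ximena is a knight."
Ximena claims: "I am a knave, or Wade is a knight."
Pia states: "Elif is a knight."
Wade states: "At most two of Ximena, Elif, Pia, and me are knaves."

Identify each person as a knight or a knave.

Consider Elif. Suppose Elif is a knight.
Then no assignment of the remaining roles makes every statement match its speaker's type — contradiction.
So Elif is a knave.
With that fixed, Pia's statement is false, so Pia is a knave.
Consider Ximena. Suppose Ximena is a knave.
Then Ximena's own statement would have to be false, but it can't be — contradiction.
So Ximena is a knight.
Consider Wade. Suppose Wade is a knave.
Then Elif's statement comes out true, contradicting Elif being a knave.
So Wade is a knight.

Elif: knave, Ximena: knight, Pia: knave, Wade: knight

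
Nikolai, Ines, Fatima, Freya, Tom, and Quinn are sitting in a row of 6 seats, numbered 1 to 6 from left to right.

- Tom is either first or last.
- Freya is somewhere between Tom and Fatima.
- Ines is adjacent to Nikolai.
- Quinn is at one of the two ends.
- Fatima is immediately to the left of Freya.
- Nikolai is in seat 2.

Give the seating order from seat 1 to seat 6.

From clue 1: Tom is in {1,6}.
From clues 1–5: Quinn → seat 1, Tom → seat 6.
From clues 1–6: Nikolai → seat 2, Ines → seat 3, Fatima → seat 4, Freya → seat 5.

Quinn, Nikolai, Ines, Fatima, Freya, Tom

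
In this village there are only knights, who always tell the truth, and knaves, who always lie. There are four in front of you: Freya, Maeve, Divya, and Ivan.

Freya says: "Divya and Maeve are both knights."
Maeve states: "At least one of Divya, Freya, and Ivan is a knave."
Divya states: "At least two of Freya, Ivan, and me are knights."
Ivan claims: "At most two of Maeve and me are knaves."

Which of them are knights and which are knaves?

Freya: knave, Maeve: knight, Divya: knave, Ivan: knight

Regardless of anyone's role, Ivan's statement is true, so Ivan is a knight.
Consider Freya. Suppose Freya is a knight.
Then no assignment of the remaining roles makes every statement match its speaker's type — contradiction.
So Freya is a knave.
With that fixed, Maeve's statement is true, so Maeve is a knight.
Consider Divya. Suppose Divya is a knight.
Then Freya's statement comes out true, contradicting Freya being a knave.
So Divya is a knave.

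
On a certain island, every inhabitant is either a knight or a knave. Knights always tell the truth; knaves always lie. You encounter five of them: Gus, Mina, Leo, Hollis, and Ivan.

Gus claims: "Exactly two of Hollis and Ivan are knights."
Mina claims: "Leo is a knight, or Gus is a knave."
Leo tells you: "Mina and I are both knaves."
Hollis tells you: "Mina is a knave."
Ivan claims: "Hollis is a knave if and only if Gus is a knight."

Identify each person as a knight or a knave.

Gus: knave, Mina: knight, Leo: knave, Hollis: knave, Ivan: knave

Consider Gus. Suppose Gus is a knight.
Then no assignment of the remaining roles makes every statement match its speaker's type — contradiction.
So Gus is a knave.
With that fixed, Mina's statement is true, so Mina is a knight.
With that fixed, Leo's statement is false, so Leo is a knave.
With that fixed, Hollis's statement is false, so Hollis is a knave.
With that fixed, Ivan's statement is false, so Ivan is a knave.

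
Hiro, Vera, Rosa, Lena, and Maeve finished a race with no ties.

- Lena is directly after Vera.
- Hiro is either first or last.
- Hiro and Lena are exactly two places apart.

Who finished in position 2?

With clues 1–2, Hiro is ruled out for place 2.
With clues 1–3, Lena, Maeve, and Rosa are ruled out for place 2.
So place 2 is Vera.

Vera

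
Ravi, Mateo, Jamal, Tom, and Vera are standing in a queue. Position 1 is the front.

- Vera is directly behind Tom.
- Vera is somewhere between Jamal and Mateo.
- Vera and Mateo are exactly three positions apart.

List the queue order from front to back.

From clue 1: Tom is in {1,2,3,4}.
From clues 1–2: Tom is in {2,3}.
From clues 1–3: Mateo → position 1, Ravi → position 2, Tom → position 3, Vera → position 4, Jamal → position 5.

Mateo, Ravi, Tom, Vera, Jamal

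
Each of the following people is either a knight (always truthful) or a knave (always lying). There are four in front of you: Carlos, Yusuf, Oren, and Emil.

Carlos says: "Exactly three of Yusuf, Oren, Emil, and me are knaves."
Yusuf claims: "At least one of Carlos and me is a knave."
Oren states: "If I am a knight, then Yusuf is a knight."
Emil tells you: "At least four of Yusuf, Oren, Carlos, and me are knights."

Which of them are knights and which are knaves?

Consider Carlos. Suppose Carlos is a knight.
Then whichever role Yusuf has, Yusuf's statement has the wrong truth value — contradiction.
So Carlos is a knave.
With that fixed, Yusuf's statement is true, so Yusuf is a knight.
With that fixed, Oren's statement is true, so Oren is a knight.
With that fixed, Emil's statement is false, so Emil is a knave.

Carlos: knave, Yusuf: knight, Oren: knight, Emil: knave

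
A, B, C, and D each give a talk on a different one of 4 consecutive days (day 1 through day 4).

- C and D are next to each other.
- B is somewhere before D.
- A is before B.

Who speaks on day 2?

B

With clues 1–3, A, C, and D are ruled out for day 2.
So day 2 is B.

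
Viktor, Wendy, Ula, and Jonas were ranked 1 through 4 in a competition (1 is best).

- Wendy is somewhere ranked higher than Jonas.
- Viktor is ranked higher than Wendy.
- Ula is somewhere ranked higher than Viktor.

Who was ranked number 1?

With clue 1, Jonas is ruled out for rank 1.
With clues 1–2, Wendy is ruled out for rank 1.
With clues 1–3, Viktor is ruled out for rank 1.
So rank 1 is Ula.

Ula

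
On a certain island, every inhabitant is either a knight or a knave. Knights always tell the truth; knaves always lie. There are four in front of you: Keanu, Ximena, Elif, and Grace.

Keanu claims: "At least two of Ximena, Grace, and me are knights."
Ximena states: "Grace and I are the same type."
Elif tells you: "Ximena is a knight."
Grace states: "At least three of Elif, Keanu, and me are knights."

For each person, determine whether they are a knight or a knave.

Keanu: knight, Ximena: knight, Elif: knight, Grace: knight

Consider Keanu. Suppose Keanu is a knave.
Then no assignment of the remaining roles makes every statement match its speaker's type — contradiction.
So Keanu is a knight.
Consider Ximena. Suppose Ximena is a knave.
Then no assignment of the remaining roles makes every statement match its speaker's type — contradiction.
So Ximena is a knight.
With that fixed, Elif's statement is true, so Elif is a knight.
Consider Grace. Suppose Grace is a knave.
Then Ximena's statement comes out false, contradicting Ximena being a knight.
So Grace is a knight.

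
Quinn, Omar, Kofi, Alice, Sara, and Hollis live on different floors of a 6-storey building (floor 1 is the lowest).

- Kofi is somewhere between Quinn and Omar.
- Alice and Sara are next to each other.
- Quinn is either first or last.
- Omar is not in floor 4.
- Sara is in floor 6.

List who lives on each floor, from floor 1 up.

Quinn, Kofi, Omar, Hollis, Alice, Sara

From clue 1: Kofi is in {2,3,4,5}.
From clues 1–3: Quinn is in {1,6}.
From clues 1–5: Quinn → floor 1, Kofi → floor 2, Omar → floor 3, Hollis → floor 4, Alice → floor 5, Sara → floor 6.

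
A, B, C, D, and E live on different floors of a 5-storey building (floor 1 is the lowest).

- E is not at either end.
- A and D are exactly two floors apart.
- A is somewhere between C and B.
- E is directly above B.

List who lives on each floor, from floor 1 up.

B, E, A, C, D

From clue 1: E is in {2,3,4}.
From clues 1–3: A is in {2,3,4}.
From clues 1–4: B → floor 1, E → floor 2, A → floor 3, C → floor 4, D → floor 5.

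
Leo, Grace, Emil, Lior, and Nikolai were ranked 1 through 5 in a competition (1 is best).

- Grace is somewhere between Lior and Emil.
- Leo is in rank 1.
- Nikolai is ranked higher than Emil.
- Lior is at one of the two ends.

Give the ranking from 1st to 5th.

From clue 1: Grace is in {2,3,4}.
From clues 1–2: Leo → rank 1.
From clues 1–3: Grace is in {3,4}.
From clues 1–4: Nikolai → rank 2, Emil → rank 3, Grace → rank 4, Lior → rank 5.

Leo, Nikolai, Emil, Grace, Lior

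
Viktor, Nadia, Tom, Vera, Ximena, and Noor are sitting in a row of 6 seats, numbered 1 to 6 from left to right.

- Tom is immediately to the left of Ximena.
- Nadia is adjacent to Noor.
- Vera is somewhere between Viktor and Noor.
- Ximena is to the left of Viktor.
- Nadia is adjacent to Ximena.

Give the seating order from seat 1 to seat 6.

From clue 1: Tom is in {1,2,3,4,5}.
From clues 1–3: Viktor is in {1,3,4,6}.
From clues 1–4: Viktor is in {3,6}.
From clues 1–5: Tom → seat 1, Ximena → seat 2, Nadia → seat 3, Noor → seat 4, Vera → seat 5, Viktor → seat 6.

Tom, Ximena, Nadia, Noor, Vera, Viktor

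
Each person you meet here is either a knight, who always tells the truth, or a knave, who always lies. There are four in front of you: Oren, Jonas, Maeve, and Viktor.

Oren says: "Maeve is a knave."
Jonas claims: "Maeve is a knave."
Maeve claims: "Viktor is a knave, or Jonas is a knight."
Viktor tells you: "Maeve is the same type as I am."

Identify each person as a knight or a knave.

Oren: knave, Jonas: knave, Maeve: knight, Viktor: knave

Consider Oren. Suppose Oren is a knight.
Then no assignment of the remaining roles makes every statement match its speaker's type — contradiction.
So Oren is a knave.
Consider Jonas. Suppose Jonas is a knight.
Then no assignment of the remaining roles makes every statement match its speaker's type — contradiction.
So Jonas is a knave.
Consider Maeve. Suppose Maeve is a knave.
Then Oren's statement comes out true, contradicting Oren being a knave.
So Maeve is a knight.
Consider Viktor. Suppose Viktor is a knight.
Then Maeve's statement comes out false, contradicting Maeve being a knight.
So Viktor is a knave.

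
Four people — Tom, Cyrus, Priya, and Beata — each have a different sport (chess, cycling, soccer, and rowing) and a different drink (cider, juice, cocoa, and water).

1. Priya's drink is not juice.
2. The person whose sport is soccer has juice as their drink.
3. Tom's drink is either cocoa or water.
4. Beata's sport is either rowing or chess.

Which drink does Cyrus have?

With clues 1–4, cider, cocoa, and water are impossible for Cyrus's drink.
That leaves juice.

juice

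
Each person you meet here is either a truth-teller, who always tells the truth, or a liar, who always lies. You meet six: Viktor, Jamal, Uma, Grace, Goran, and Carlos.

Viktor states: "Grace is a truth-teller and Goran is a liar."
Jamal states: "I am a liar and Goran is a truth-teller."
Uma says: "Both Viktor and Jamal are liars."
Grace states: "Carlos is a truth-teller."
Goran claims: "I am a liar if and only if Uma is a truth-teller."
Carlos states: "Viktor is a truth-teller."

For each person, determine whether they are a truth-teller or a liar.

Consider Viktor. Suppose Viktor is a liar.
Then no assignment of the remaining roles makes every statement match its speaker's type — contradiction.
So Viktor is a truth-teller.
With that fixed, Uma's statement is false, so Uma is a liar.
With that fixed, Carlos's statement is true, so Carlos is a truth-teller.
With that fixed, Grace's statement is true, so Grace is a truth-teller.
Consider Jamal. Suppose Jamal is a truth-teller.
Then Jamal's own statement would have to be true, but it can't be — contradiction.
So Jamal is a liar.
Consider Goran. Suppose Goran is a truth-teller.
Then Viktor's statement comes out false, contradicting Viktor being a truth-teller.
So Goran is a liar.

Viktor: truth-teller, Jamal: liar, Uma: liar, Grace: truth-teller, Goran: liar, Carlos: truth-teller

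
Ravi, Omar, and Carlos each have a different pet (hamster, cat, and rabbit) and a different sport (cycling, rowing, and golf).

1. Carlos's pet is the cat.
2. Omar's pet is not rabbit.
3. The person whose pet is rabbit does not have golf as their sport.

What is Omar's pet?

hamster

Clue 1 rules out cat for Omar's pet.
With clues 1–2, rabbit is impossible for Omar's pet.
That leaves hamster.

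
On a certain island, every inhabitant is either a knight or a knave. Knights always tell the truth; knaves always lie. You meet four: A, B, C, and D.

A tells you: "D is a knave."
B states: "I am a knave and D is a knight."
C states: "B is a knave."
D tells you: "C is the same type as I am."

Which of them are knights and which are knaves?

A: knight, B: knave, C: knight, D: knave

Consider A. Suppose A is a knave.
Then no assignment of the remaining roles makes every statement match its speaker's type — contradiction.
So A is a knight.
Consider B. Suppose B is a knight.
Then B's own statement would have to be true, but it can't be — contradiction.
So B is a knave.
With that fixed, C's statement is true, so C is a knight.
Consider D. Suppose D is a knight.
Then A's statement comes out false, contradicting A being a knight.
So D is a knave.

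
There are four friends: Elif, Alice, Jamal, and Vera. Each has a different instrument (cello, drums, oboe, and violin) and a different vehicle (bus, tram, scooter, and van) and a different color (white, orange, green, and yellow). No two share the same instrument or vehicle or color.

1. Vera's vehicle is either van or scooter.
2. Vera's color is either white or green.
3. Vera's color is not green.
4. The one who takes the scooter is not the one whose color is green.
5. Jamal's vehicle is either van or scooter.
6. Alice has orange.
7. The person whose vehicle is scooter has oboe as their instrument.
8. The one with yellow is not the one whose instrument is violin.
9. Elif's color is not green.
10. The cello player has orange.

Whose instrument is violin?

With clues 1–9, Elif and Vera are impossible for the one with instrument violin.
With clues 1–10, Alice is impossible for the one with instrument violin.
That leaves Jamal.

Jamal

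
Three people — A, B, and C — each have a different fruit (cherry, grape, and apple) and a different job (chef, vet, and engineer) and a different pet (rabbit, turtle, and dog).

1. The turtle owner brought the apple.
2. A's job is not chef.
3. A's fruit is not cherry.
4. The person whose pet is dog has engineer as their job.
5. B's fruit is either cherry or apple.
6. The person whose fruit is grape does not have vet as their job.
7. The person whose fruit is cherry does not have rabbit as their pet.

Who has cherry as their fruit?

B

With clues 1–3, A is impossible for the one with fruit cherry.
With clues 1–7, C is impossible for the one with fruit cherry.
That leaves B.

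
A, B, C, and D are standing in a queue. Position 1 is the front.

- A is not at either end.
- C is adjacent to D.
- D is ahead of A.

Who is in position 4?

With clue 1, A is ruled out for position 4.
With clues 1–3, C and D are ruled out for position 4.
So position 4 is B.

B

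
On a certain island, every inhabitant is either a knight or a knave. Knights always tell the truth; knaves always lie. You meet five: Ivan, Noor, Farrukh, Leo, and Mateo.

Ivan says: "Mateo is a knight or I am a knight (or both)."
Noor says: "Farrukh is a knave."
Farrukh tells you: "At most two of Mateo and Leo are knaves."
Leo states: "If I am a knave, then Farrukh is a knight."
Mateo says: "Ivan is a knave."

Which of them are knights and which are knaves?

Ivan: knight, Noor: knave, Farrukh: knight, Leo: knight, Mateo: knave

Regardless of anyone's role, Farrukh's statement is true, so Farrukh is a knight.
With that fixed, Leo's statement is true, so Leo is a knight.
With that fixed, Noor's statement is false, so Noor is a knave.
Consider Ivan. Suppose Ivan is a knave.
Then no assignment of the remaining roles makes every statement match its speaker's type — contradiction.
So Ivan is a knight.
With that fixed, Mateo's statement is false, so Mateo is a knave.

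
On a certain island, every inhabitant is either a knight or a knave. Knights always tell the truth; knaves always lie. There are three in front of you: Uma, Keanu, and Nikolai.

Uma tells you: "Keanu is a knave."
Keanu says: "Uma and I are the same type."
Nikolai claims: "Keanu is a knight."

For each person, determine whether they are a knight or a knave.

Consider Uma. Suppose Uma is a knave.
Then whichever role Keanu has, Keanu's statement has the wrong truth value — contradiction.
So Uma is a knight.
Consider Keanu. Suppose Keanu is a knight.
Then Uma's statement comes out false, contradicting Uma being a knight.
So Keanu is a knave.
With that fixed, Nikolai's statement is false, so Nikolai is a knave.

Uma: knight, Keanu: knave, Nikolai: knave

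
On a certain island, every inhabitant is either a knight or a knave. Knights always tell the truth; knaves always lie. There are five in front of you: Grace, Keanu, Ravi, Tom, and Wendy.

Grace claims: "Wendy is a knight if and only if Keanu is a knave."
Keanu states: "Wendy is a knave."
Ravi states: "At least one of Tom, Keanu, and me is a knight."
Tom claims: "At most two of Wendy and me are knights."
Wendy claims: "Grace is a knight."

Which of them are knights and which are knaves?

Regardless of anyone's role, Tom's statement is true, so Tom is a knight.
With that fixed, Ravi's statement is true, so Ravi is a knight.
Consider Grace. Suppose Grace is a knave.
Then no assignment of the remaining roles makes every statement match its speaker's type — contradiction.
So Grace is a knight.
With that fixed, Wendy's statement is true, so Wendy is a knight.
With that fixed, Keanu's statement is false, so Keanu is a knave.

Grace: knight, Keanu: knave, Ravi: knight, Tom: knight, Wendy: knight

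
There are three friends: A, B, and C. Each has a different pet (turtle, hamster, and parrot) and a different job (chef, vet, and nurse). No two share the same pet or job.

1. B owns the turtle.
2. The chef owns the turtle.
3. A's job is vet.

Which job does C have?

nurse

With clues 1–2, chef is impossible for C's job.
With clues 1–3, vet is impossible for C's job.
That leaves nurse.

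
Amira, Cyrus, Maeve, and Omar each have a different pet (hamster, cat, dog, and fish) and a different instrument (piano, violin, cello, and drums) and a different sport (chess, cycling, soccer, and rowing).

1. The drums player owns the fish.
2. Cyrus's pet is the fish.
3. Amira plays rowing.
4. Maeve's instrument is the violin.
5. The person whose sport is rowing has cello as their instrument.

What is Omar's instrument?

With clues 1–2, drums is impossible for Omar's instrument.
With clues 1–4, violin is impossible for Omar's instrument.
With clues 1–5, cello is impossible for Omar's instrument.
That leaves piano.

piano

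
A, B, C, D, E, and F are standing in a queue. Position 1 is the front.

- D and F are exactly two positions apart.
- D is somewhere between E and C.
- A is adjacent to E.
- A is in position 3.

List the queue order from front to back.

From clues 1–2: D is in {2,3,4,5}.
From clues 1–3: B is in {1,3,4,6}.
From clues 1–4: B → position 1, E → position 2, A → position 3, D → position 4, C → position 5, F → position 6.

B, E, A, D, C, F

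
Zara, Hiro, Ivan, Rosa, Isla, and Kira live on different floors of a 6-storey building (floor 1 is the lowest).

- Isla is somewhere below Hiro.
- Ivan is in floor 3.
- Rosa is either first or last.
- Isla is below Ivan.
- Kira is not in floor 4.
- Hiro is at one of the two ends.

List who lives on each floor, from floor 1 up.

From clue 1: Hiro is in {2,3,4,5,6}.
From clues 1–2: Ivan → floor 3.
From clues 1–3: Rosa is in {1,6}.
From clues 1–6: Rosa → floor 1, Isla → floor 2, Zara → floor 4, Kira → floor 5, Hiro → floor 6.

Rosa, Isla, Ivan, Zara, Kira, Hiro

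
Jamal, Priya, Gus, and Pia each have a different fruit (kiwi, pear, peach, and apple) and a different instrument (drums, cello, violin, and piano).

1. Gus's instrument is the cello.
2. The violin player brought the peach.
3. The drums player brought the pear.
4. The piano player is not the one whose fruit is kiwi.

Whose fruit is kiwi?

Gus

With clues 1–4, Jamal, Pia, and Priya are impossible for the one with fruit kiwi.
That leaves Gus.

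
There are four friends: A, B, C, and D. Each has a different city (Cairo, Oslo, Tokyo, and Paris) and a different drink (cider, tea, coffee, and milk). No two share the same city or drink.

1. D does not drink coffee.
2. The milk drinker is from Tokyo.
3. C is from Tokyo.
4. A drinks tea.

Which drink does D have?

cider

Clue 1 rules out coffee for D's drink.
With clues 1–3, milk is impossible for D's drink.
With clues 1–4, tea is impossible for D's drink.
That leaves cider.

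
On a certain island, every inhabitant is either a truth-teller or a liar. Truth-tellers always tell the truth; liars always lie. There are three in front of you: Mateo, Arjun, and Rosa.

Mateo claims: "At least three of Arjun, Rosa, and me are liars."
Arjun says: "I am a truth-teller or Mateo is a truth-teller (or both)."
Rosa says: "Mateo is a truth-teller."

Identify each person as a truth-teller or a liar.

Mateo: liar, Arjun: truth-teller, Rosa: liar

Consider Mateo. Suppose Mateo is a truth-teller.
Then Mateo's own statement would have to be true, but it can't be — contradiction.
So Mateo is a liar.
With that fixed, Rosa's statement is false, so Rosa is a liar.
Consider Arjun. Suppose Arjun is a liar.
Then Mateo's statement comes out true, contradicting Mateo being a liar.
So Arjun is a truth-teller.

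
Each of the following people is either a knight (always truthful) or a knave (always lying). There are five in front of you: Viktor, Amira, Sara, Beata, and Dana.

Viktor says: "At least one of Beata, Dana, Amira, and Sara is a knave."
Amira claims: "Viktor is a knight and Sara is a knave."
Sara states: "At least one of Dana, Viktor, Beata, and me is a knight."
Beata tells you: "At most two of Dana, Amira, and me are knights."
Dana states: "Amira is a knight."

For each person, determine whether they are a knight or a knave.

Consider Viktor. Suppose Viktor is a knave.
Then no assignment of the remaining roles makes every statement match its speaker's type — contradiction.
So Viktor is a knight.
With that fixed, Sara's statement is true, so Sara is a knight.
With that fixed, Amira's statement is false, so Amira is a knave.
With that fixed, Beata's statement is true, so Beata is a knight.
With that fixed, Dana's statement is false, so Dana is a knave.

Viktor: knight, Amira: knave, Sara: knight, Beata: knight, Dana: knave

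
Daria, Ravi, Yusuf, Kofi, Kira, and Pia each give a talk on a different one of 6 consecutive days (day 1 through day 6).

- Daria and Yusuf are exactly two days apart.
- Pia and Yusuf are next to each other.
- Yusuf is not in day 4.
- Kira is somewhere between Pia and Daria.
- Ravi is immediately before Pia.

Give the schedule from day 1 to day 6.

From clues 1–3: Daria is in {1,3,4,5}.
From clues 1–4: Yusuf is in {2,3,5}.
From clues 1–5: Ravi → day 1, Pia → day 2, Yusuf → day 3, Kira → day 4, Daria → day 5, Kofi → day 6.

Ravi, Pia, Yusuf, Kira, Daria, Kofi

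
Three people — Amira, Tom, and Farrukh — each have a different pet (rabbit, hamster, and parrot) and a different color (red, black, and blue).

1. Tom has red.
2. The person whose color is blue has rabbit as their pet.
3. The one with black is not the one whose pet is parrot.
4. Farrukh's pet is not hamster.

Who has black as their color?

Clue 1 rules out Tom for the one with color black.
With clues 1–4, Farrukh is impossible for the one with color black.
That leaves Amira.

Amira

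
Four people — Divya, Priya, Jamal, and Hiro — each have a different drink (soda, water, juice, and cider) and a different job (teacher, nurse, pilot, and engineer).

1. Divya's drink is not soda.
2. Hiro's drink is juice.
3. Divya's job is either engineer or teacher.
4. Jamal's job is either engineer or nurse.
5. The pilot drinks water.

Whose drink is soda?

Clue 1 rules out Divya for the one with drink soda.
With clues 1–2, Hiro is impossible for the one with drink soda.
With clues 1–5, Priya is impossible for the one with drink soda.
That leaves Jamal.

Jamal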